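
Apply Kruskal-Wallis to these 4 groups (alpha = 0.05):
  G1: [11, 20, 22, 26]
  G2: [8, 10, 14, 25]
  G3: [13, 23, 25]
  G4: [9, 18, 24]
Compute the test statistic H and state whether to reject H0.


Step 1: Combine all N = 14 observations and assign midranks.
sorted (value, group, rank): (8,G2,1), (9,G4,2), (10,G2,3), (11,G1,4), (13,G3,5), (14,G2,6), (18,G4,7), (20,G1,8), (22,G1,9), (23,G3,10), (24,G4,11), (25,G2,12.5), (25,G3,12.5), (26,G1,14)
Step 2: Sum ranks within each group.
R_1 = 35 (n_1 = 4)
R_2 = 22.5 (n_2 = 4)
R_3 = 27.5 (n_3 = 3)
R_4 = 20 (n_4 = 3)
Step 3: H = 12/(N(N+1)) * sum(R_i^2/n_i) - 3(N+1)
     = 12/(14*15) * (35^2/4 + 22.5^2/4 + 27.5^2/3 + 20^2/3) - 3*15
     = 0.057143 * 818.229 - 45
     = 1.755952.
Step 4: Ties present; correction factor C = 1 - 6/(14^3 - 14) = 0.997802. Corrected H = 1.755952 / 0.997802 = 1.759820.
Step 5: Under H0, H ~ chi^2(3); p-value = 0.623717.
Step 6: alpha = 0.05. fail to reject H0.

H = 1.7598, df = 3, p = 0.623717, fail to reject H0.


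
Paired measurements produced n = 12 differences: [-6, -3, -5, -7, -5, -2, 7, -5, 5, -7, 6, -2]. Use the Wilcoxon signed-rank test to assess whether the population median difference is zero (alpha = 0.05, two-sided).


Step 1: Drop any zero differences (none here) and take |d_i|.
|d| = [6, 3, 5, 7, 5, 2, 7, 5, 5, 7, 6, 2]
Step 2: Midrank |d_i| (ties get averaged ranks).
ranks: |6|->8.5, |3|->3, |5|->5.5, |7|->11, |5|->5.5, |2|->1.5, |7|->11, |5|->5.5, |5|->5.5, |7|->11, |6|->8.5, |2|->1.5
Step 3: Attach original signs; sum ranks with positive sign and with negative sign.
W+ = 11 + 5.5 + 8.5 = 25
W- = 8.5 + 3 + 5.5 + 11 + 5.5 + 1.5 + 5.5 + 11 + 1.5 = 53
(Check: W+ + W- = 78 should equal n(n+1)/2 = 78.)
Step 4: Test statistic W = min(W+, W-) = 25.
Step 5: Ties in |d|, so use the tie-corrected normal approximation.
        E[W] = n(n+1)/4 = 12*13/4 = 39.
        Tie groups: |d|=2 (t=2), |d|=5 (t=4), |d|=6 (t=2), |d|=7 (t=3); sum(t^3 - t) = 96.
        Var[W] = n(n+1)(2n+1)/24 - sum(t^3-t)/48 = 3900/24 - 96/48 = 160.5.
        z = (W - E[W]) / sqrt(Var[W]) = (25 - 39) / 12.6689 = -1.1051.
        Two-sided p = 2*Phi(z) = 0.269128.
Step 6: alpha = 0.05. fail to reject H0.

W+ = 25, W- = 53, W = min = 25, p = 0.269128, fail to reject H0.


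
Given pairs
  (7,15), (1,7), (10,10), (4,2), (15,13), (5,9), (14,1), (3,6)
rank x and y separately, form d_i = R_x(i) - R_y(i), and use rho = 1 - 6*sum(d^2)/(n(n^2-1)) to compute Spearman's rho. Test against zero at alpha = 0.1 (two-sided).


Step 1: Rank x and y separately (midranks; no ties here).
rank(x): 7->5, 1->1, 10->6, 4->3, 15->8, 5->4, 14->7, 3->2
rank(y): 15->8, 7->4, 10->6, 2->2, 13->7, 9->5, 1->1, 6->3
Step 2: d_i = R_x(i) - R_y(i); compute d_i^2.
  (5-8)^2=9, (1-4)^2=9, (6-6)^2=0, (3-2)^2=1, (8-7)^2=1, (4-5)^2=1, (7-1)^2=36, (2-3)^2=1
sum(d^2) = 58.
Step 3: rho = 1 - 6*58 / (8*(8^2 - 1)) = 1 - 348/504 = 0.309524.
Step 4: Under H0, t = rho * sqrt((n-2)/(1-rho^2)) = 0.7973 ~ t(6).
Step 5: Two-sided p-value from the t-distribution with 6 df = 0.455645.
Step 6: alpha = 0.1. fail to reject H0.

rho = 0.3095, p = 0.455645, fail to reject H0 at alpha = 0.1.


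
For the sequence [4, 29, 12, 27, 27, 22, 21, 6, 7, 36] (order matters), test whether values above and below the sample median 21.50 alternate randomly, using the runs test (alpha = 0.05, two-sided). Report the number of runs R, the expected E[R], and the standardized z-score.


Step 1: Compute median = 21.50; label A = above, B = below.
Labels in order: BABAAABBBA  (n_A = 5, n_B = 5)
Step 2: Count runs R = 6.
Step 3: Under H0 (random ordering), E[R] = 2*n_A*n_B/(n_A+n_B) + 1 = 2*5*5/10 + 1 = 6.0000.
        Var[R] = 2*n_A*n_B*(2*n_A*n_B - n_A - n_B) / ((n_A+n_B)^2 * (n_A+n_B-1)) = 2000/900 = 2.2222.
        SD[R] = 1.4907.
Step 4: R = E[R], so z = 0 with no continuity correction.
Step 5: Two-sided p-value via normal approximation = 2*(1 - Phi(|z|)) = 1.000000.
Step 6: alpha = 0.05. fail to reject H0.

R = 6, z = 0.0000, p = 1.000000, fail to reject H0.


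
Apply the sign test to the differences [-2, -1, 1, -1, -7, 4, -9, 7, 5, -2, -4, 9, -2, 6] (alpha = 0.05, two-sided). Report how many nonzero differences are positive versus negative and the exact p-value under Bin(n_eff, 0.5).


Step 1: Discard zero differences. Original n = 14; n_eff = number of nonzero differences = 14.
Nonzero differences (with sign): -2, -1, +1, -1, -7, +4, -9, +7, +5, -2, -4, +9, -2, +6
Step 2: Count signs: positive = 6, negative = 8.
Step 3: Under H0: P(positive) = 0.5, so the number of positives S ~ Bin(14, 0.5).
Step 4: Two-sided exact p-value = sum of Bin(14,0.5) probabilities at or below the observed probability = 0.790527.
Step 5: alpha = 0.05. fail to reject H0.

n_eff = 14, pos = 6, neg = 8, p = 0.790527, fail to reject H0.


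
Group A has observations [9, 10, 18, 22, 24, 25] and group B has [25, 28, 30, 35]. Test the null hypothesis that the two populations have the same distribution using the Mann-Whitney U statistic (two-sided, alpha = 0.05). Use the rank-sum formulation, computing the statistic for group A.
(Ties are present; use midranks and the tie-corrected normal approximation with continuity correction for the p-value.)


Step 1: Combine and sort all 10 observations; assign midranks.
sorted (value, group): (9,X), (10,X), (18,X), (22,X), (24,X), (25,X), (25,Y), (28,Y), (30,Y), (35,Y)
ranks: 9->1, 10->2, 18->3, 22->4, 24->5, 25->6.5, 25->6.5, 28->8, 30->9, 35->10
Step 2: Rank sum for X: R1 = 1 + 2 + 3 + 4 + 5 + 6.5 = 21.5.
Step 3: U_X = R1 - n1(n1+1)/2 = 21.5 - 6*7/2 = 21.5 - 21 = 0.5.
       U_Y = n1*n2 - U_X = 24 - 0.5 = 23.5.
Step 4: Ties are present, so use the tie-corrected normal approximation (with continuity correction) for the p-value.
Step 5: p-value = 0.018655; compare to alpha = 0.05. reject H0.

U_X = 0.5, p = 0.018655, reject H0 at alpha = 0.05.


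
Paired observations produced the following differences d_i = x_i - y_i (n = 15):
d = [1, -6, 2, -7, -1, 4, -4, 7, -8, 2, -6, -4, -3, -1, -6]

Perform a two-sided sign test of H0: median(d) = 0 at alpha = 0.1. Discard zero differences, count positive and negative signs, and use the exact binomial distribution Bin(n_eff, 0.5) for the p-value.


Step 1: Discard zero differences. Original n = 15; n_eff = number of nonzero differences = 15.
Nonzero differences (with sign): +1, -6, +2, -7, -1, +4, -4, +7, -8, +2, -6, -4, -3, -1, -6
Step 2: Count signs: positive = 5, negative = 10.
Step 3: Under H0: P(positive) = 0.5, so the number of positives S ~ Bin(15, 0.5).
Step 4: Two-sided exact p-value = sum of Bin(15,0.5) probabilities at or below the observed probability = 0.301758.
Step 5: alpha = 0.1. fail to reject H0.

n_eff = 15, pos = 5, neg = 10, p = 0.301758, fail to reject H0.


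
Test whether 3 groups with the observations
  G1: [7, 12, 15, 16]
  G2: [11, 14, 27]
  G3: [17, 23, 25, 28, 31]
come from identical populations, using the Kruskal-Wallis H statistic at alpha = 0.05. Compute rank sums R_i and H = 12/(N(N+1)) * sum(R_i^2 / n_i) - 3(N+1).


Step 1: Combine all N = 12 observations and assign midranks.
sorted (value, group, rank): (7,G1,1), (11,G2,2), (12,G1,3), (14,G2,4), (15,G1,5), (16,G1,6), (17,G3,7), (23,G3,8), (25,G3,9), (27,G2,10), (28,G3,11), (31,G3,12)
Step 2: Sum ranks within each group.
R_1 = 15 (n_1 = 4)
R_2 = 16 (n_2 = 3)
R_3 = 47 (n_3 = 5)
Step 3: H = 12/(N(N+1)) * sum(R_i^2/n_i) - 3(N+1)
     = 12/(12*13) * (15^2/4 + 16^2/3 + 47^2/5) - 3*13
     = 0.076923 * 583.383 - 39
     = 5.875641.
Step 4: No ties, so H is used without correction.
Step 5: Under H0, H ~ chi^2(2); p-value = 0.052981.
Step 6: alpha = 0.05. fail to reject H0.

H = 5.8756, df = 2, p = 0.052981, fail to reject H0.


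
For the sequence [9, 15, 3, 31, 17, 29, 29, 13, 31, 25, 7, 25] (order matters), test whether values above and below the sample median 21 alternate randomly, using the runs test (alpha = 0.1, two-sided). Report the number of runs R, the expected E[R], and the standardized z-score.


Step 1: Compute median = 21; label A = above, B = below.
Labels in order: BBBABAABAABA  (n_A = 6, n_B = 6)
Step 2: Count runs R = 8.
Step 3: Under H0 (random ordering), E[R] = 2*n_A*n_B/(n_A+n_B) + 1 = 2*6*6/12 + 1 = 7.0000.
        Var[R] = 2*n_A*n_B*(2*n_A*n_B - n_A - n_B) / ((n_A+n_B)^2 * (n_A+n_B-1)) = 4320/1584 = 2.7273.
        SD[R] = 1.6514.
Step 4: Continuity-corrected z = (R - 0.5 - E[R]) / SD[R] = (8 - 0.5 - 7.0000) / 1.6514 = 0.3028.
Step 5: Two-sided p-value via normal approximation = 2*(1 - Phi(|z|)) = 0.762069.
Step 6: alpha = 0.1. fail to reject H0.

R = 8, z = 0.3028, p = 0.762069, fail to reject H0.


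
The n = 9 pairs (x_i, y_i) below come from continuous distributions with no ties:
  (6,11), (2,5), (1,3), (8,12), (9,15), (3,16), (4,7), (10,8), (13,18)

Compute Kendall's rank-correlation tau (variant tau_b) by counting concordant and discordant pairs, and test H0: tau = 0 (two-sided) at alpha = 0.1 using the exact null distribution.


Step 1: Enumerate the 36 unordered pairs (i,j) with i<j and classify each by sign(x_j-x_i) * sign(y_j-y_i).
  (1,2):dx=-4,dy=-6->C; (1,3):dx=-5,dy=-8->C; (1,4):dx=+2,dy=+1->C; (1,5):dx=+3,dy=+4->C
  (1,6):dx=-3,dy=+5->D; (1,7):dx=-2,dy=-4->C; (1,8):dx=+4,dy=-3->D; (1,9):dx=+7,dy=+7->C
  (2,3):dx=-1,dy=-2->C; (2,4):dx=+6,dy=+7->C; (2,5):dx=+7,dy=+10->C; (2,6):dx=+1,dy=+11->C
  (2,7):dx=+2,dy=+2->C; (2,8):dx=+8,dy=+3->C; (2,9):dx=+11,dy=+13->C; (3,4):dx=+7,dy=+9->C
  (3,5):dx=+8,dy=+12->C; (3,6):dx=+2,dy=+13->C; (3,7):dx=+3,dy=+4->C; (3,8):dx=+9,dy=+5->C
  (3,9):dx=+12,dy=+15->C; (4,5):dx=+1,dy=+3->C; (4,6):dx=-5,dy=+4->D; (4,7):dx=-4,dy=-5->C
  (4,8):dx=+2,dy=-4->D; (4,9):dx=+5,dy=+6->C; (5,6):dx=-6,dy=+1->D; (5,7):dx=-5,dy=-8->C
  (5,8):dx=+1,dy=-7->D; (5,9):dx=+4,dy=+3->C; (6,7):dx=+1,dy=-9->D; (6,8):dx=+7,dy=-8->D
  (6,9):dx=+10,dy=+2->C; (7,8):dx=+6,dy=+1->C; (7,9):dx=+9,dy=+11->C; (8,9):dx=+3,dy=+10->C
Step 2: C = 28, D = 8, total pairs = 36.
Step 3: tau = (C - D)/(n(n-1)/2) = (28 - 8)/36 = 0.555556.
Step 4: Exact two-sided p-value (enumerate n! = 362880 permutations of y under H0): p = 0.044615.
Step 5: alpha = 0.1. reject H0.

tau_b = 0.5556 (C=28, D=8), p = 0.044615, reject H0.


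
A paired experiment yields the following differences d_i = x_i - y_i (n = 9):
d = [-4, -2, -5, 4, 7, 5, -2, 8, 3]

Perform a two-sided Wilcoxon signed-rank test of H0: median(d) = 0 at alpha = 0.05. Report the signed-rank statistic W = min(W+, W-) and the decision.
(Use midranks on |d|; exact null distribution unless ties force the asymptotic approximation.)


Step 1: Drop any zero differences (none here) and take |d_i|.
|d| = [4, 2, 5, 4, 7, 5, 2, 8, 3]
Step 2: Midrank |d_i| (ties get averaged ranks).
ranks: |4|->4.5, |2|->1.5, |5|->6.5, |4|->4.5, |7|->8, |5|->6.5, |2|->1.5, |8|->9, |3|->3
Step 3: Attach original signs; sum ranks with positive sign and with negative sign.
W+ = 4.5 + 8 + 6.5 + 9 + 3 = 31
W- = 4.5 + 1.5 + 6.5 + 1.5 = 14
(Check: W+ + W- = 45 should equal n(n+1)/2 = 45.)
Step 4: Test statistic W = min(W+, W-) = 14.
Step 5: Ties in |d|, so use the tie-corrected normal approximation.
        E[W] = n(n+1)/4 = 9*10/4 = 22.5.
        Tie groups: |d|=2 (t=2), |d|=4 (t=2), |d|=5 (t=2); sum(t^3 - t) = 18.
        Var[W] = n(n+1)(2n+1)/24 - sum(t^3-t)/48 = 1710/24 - 18/48 = 70.875.
        z = (W - E[W]) / sqrt(Var[W]) = (14 - 22.5) / 8.4187 = -1.0097.
        Two-sided p = 2*Phi(z) = 0.312661.
Step 6: alpha = 0.05. fail to reject H0.

W+ = 31, W- = 14, W = min = 14, p = 0.312661, fail to reject H0.


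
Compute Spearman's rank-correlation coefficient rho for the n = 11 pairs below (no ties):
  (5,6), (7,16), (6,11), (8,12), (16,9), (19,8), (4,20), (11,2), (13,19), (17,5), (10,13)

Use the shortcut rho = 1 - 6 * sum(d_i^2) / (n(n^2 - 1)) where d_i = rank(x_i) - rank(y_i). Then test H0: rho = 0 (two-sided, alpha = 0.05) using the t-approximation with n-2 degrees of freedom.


Step 1: Rank x and y separately (midranks; no ties here).
rank(x): 5->2, 7->4, 6->3, 8->5, 16->9, 19->11, 4->1, 11->7, 13->8, 17->10, 10->6
rank(y): 6->3, 16->9, 11->6, 12->7, 9->5, 8->4, 20->11, 2->1, 19->10, 5->2, 13->8
Step 2: d_i = R_x(i) - R_y(i); compute d_i^2.
  (2-3)^2=1, (4-9)^2=25, (3-6)^2=9, (5-7)^2=4, (9-5)^2=16, (11-4)^2=49, (1-11)^2=100, (7-1)^2=36, (8-10)^2=4, (10-2)^2=64, (6-8)^2=4
sum(d^2) = 312.
Step 3: rho = 1 - 6*312 / (11*(11^2 - 1)) = 1 - 1872/1320 = -0.418182.
Step 4: Under H0, t = rho * sqrt((n-2)/(1-rho^2)) = -1.3811 ~ t(9).
Step 5: Two-sided p-value from the t-distribution with 9 df = 0.200570.
Step 6: alpha = 0.05. fail to reject H0.

rho = -0.4182, p = 0.200570, fail to reject H0 at alpha = 0.05.


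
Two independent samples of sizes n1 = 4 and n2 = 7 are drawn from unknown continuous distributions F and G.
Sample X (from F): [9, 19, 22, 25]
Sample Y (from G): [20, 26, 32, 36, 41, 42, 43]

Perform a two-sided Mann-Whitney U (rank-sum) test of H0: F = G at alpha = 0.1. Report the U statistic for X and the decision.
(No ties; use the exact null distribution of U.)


Step 1: Combine and sort all 11 observations; assign midranks.
sorted (value, group): (9,X), (19,X), (20,Y), (22,X), (25,X), (26,Y), (32,Y), (36,Y), (41,Y), (42,Y), (43,Y)
ranks: 9->1, 19->2, 20->3, 22->4, 25->5, 26->6, 32->7, 36->8, 41->9, 42->10, 43->11
Step 2: Rank sum for X: R1 = 1 + 2 + 4 + 5 = 12.
Step 3: U_X = R1 - n1(n1+1)/2 = 12 - 4*5/2 = 12 - 10 = 2.
       U_Y = n1*n2 - U_X = 28 - 2 = 26.
Step 4: No ties, so the exact null distribution of U (based on enumerating the C(11,4) = 330 equally likely rank assignments) gives the two-sided p-value.
Step 5: p-value = 0.024242; compare to alpha = 0.1. reject H0.

U_X = 2, p = 0.024242, reject H0 at alpha = 0.1.


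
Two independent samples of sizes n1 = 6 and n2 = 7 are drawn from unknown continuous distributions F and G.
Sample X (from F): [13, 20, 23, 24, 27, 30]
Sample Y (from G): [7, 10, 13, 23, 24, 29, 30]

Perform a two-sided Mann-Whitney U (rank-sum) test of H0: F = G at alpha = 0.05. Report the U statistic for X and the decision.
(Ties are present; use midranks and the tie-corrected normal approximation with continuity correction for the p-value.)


Step 1: Combine and sort all 13 observations; assign midranks.
sorted (value, group): (7,Y), (10,Y), (13,X), (13,Y), (20,X), (23,X), (23,Y), (24,X), (24,Y), (27,X), (29,Y), (30,X), (30,Y)
ranks: 7->1, 10->2, 13->3.5, 13->3.5, 20->5, 23->6.5, 23->6.5, 24->8.5, 24->8.5, 27->10, 29->11, 30->12.5, 30->12.5
Step 2: Rank sum for X: R1 = 3.5 + 5 + 6.5 + 8.5 + 10 + 12.5 = 46.
Step 3: U_X = R1 - n1(n1+1)/2 = 46 - 6*7/2 = 46 - 21 = 25.
       U_Y = n1*n2 - U_X = 42 - 25 = 17.
Step 4: Ties are present, so use the tie-corrected normal approximation (with continuity correction) for the p-value.
Step 5: p-value = 0.615126; compare to alpha = 0.05. fail to reject H0.

U_X = 25, p = 0.615126, fail to reject H0 at alpha = 0.05.


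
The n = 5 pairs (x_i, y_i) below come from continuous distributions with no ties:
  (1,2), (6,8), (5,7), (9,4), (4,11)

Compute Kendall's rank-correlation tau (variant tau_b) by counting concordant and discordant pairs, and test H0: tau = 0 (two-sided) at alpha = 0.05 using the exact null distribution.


Step 1: Enumerate the 10 unordered pairs (i,j) with i<j and classify each by sign(x_j-x_i) * sign(y_j-y_i).
  (1,2):dx=+5,dy=+6->C; (1,3):dx=+4,dy=+5->C; (1,4):dx=+8,dy=+2->C; (1,5):dx=+3,dy=+9->C
  (2,3):dx=-1,dy=-1->C; (2,4):dx=+3,dy=-4->D; (2,5):dx=-2,dy=+3->D; (3,4):dx=+4,dy=-3->D
  (3,5):dx=-1,dy=+4->D; (4,5):dx=-5,dy=+7->D
Step 2: C = 5, D = 5, total pairs = 10.
Step 3: tau = (C - D)/(n(n-1)/2) = (5 - 5)/10 = 0.000000.
Step 4: Exact two-sided p-value (enumerate n! = 120 permutations of y under H0): p = 1.000000.
Step 5: alpha = 0.05. fail to reject H0.

tau_b = 0.0000 (C=5, D=5), p = 1.000000, fail to reject H0.


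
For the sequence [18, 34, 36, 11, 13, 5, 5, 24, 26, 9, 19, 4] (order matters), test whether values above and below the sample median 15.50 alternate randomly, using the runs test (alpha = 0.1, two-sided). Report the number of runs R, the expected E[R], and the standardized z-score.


Step 1: Compute median = 15.50; label A = above, B = below.
Labels in order: AAABBBBAABAB  (n_A = 6, n_B = 6)
Step 2: Count runs R = 6.
Step 3: Under H0 (random ordering), E[R] = 2*n_A*n_B/(n_A+n_B) + 1 = 2*6*6/12 + 1 = 7.0000.
        Var[R] = 2*n_A*n_B*(2*n_A*n_B - n_A - n_B) / ((n_A+n_B)^2 * (n_A+n_B-1)) = 4320/1584 = 2.7273.
        SD[R] = 1.6514.
Step 4: Continuity-corrected z = (R + 0.5 - E[R]) / SD[R] = (6 + 0.5 - 7.0000) / 1.6514 = -0.3028.
Step 5: Two-sided p-value via normal approximation = 2*(1 - Phi(|z|)) = 0.762069.
Step 6: alpha = 0.1. fail to reject H0.

R = 6, z = -0.3028, p = 0.762069, fail to reject H0.


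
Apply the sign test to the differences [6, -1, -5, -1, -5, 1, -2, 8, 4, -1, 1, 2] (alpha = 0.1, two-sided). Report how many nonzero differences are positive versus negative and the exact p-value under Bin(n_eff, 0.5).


Step 1: Discard zero differences. Original n = 12; n_eff = number of nonzero differences = 12.
Nonzero differences (with sign): +6, -1, -5, -1, -5, +1, -2, +8, +4, -1, +1, +2
Step 2: Count signs: positive = 6, negative = 6.
Step 3: Under H0: P(positive) = 0.5, so the number of positives S ~ Bin(12, 0.5).
Step 4: Two-sided exact p-value = sum of Bin(12,0.5) probabilities at or below the observed probability = 1.000000.
Step 5: alpha = 0.1. fail to reject H0.

n_eff = 12, pos = 6, neg = 6, p = 1.000000, fail to reject H0.


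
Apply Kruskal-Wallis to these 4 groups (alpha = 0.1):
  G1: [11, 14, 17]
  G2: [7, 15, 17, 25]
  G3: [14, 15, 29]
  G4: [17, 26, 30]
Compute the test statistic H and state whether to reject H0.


Step 1: Combine all N = 13 observations and assign midranks.
sorted (value, group, rank): (7,G2,1), (11,G1,2), (14,G1,3.5), (14,G3,3.5), (15,G2,5.5), (15,G3,5.5), (17,G1,8), (17,G2,8), (17,G4,8), (25,G2,10), (26,G4,11), (29,G3,12), (30,G4,13)
Step 2: Sum ranks within each group.
R_1 = 13.5 (n_1 = 3)
R_2 = 24.5 (n_2 = 4)
R_3 = 21 (n_3 = 3)
R_4 = 32 (n_4 = 3)
Step 3: H = 12/(N(N+1)) * sum(R_i^2/n_i) - 3(N+1)
     = 12/(13*14) * (13.5^2/3 + 24.5^2/4 + 21^2/3 + 32^2/3) - 3*14
     = 0.065934 * 699.146 - 42
     = 4.097527.
Step 4: Ties present; correction factor C = 1 - 36/(13^3 - 13) = 0.983516. Corrected H = 4.097527 / 0.983516 = 4.166201.
Step 5: Under H0, H ~ chi^2(3); p-value = 0.244068.
Step 6: alpha = 0.1. fail to reject H0.

H = 4.1662, df = 3, p = 0.244068, fail to reject H0.


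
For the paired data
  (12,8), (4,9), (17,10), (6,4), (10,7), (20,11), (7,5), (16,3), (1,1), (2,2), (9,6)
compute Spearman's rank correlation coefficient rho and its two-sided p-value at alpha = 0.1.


Step 1: Rank x and y separately (midranks; no ties here).
rank(x): 12->8, 4->3, 17->10, 6->4, 10->7, 20->11, 7->5, 16->9, 1->1, 2->2, 9->6
rank(y): 8->8, 9->9, 10->10, 4->4, 7->7, 11->11, 5->5, 3->3, 1->1, 2->2, 6->6
Step 2: d_i = R_x(i) - R_y(i); compute d_i^2.
  (8-8)^2=0, (3-9)^2=36, (10-10)^2=0, (4-4)^2=0, (7-7)^2=0, (11-11)^2=0, (5-5)^2=0, (9-3)^2=36, (1-1)^2=0, (2-2)^2=0, (6-6)^2=0
sum(d^2) = 72.
Step 3: rho = 1 - 6*72 / (11*(11^2 - 1)) = 1 - 432/1320 = 0.672727.
Step 4: Under H0, t = rho * sqrt((n-2)/(1-rho^2)) = 2.7277 ~ t(9).
Step 5: Two-sided p-value from the t-distribution with 9 df = 0.023313.
Step 6: alpha = 0.1. reject H0.

rho = 0.6727, p = 0.023313, reject H0 at alpha = 0.1.


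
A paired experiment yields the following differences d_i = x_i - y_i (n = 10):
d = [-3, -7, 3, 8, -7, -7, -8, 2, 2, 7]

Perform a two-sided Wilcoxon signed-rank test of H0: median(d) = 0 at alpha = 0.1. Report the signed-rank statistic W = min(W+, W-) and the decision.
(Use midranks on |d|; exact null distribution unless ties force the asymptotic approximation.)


Step 1: Drop any zero differences (none here) and take |d_i|.
|d| = [3, 7, 3, 8, 7, 7, 8, 2, 2, 7]
Step 2: Midrank |d_i| (ties get averaged ranks).
ranks: |3|->3.5, |7|->6.5, |3|->3.5, |8|->9.5, |7|->6.5, |7|->6.5, |8|->9.5, |2|->1.5, |2|->1.5, |7|->6.5
Step 3: Attach original signs; sum ranks with positive sign and with negative sign.
W+ = 3.5 + 9.5 + 1.5 + 1.5 + 6.5 = 22.5
W- = 3.5 + 6.5 + 6.5 + 6.5 + 9.5 = 32.5
(Check: W+ + W- = 55 should equal n(n+1)/2 = 55.)
Step 4: Test statistic W = min(W+, W-) = 22.5.
Step 5: Ties in |d|, so use the tie-corrected normal approximation.
        E[W] = n(n+1)/4 = 10*11/4 = 27.5.
        Tie groups: |d|=2 (t=2), |d|=3 (t=2), |d|=7 (t=4), |d|=8 (t=2); sum(t^3 - t) = 78.
        Var[W] = n(n+1)(2n+1)/24 - sum(t^3-t)/48 = 2310/24 - 78/48 = 94.625.
        z = (W - E[W]) / sqrt(Var[W]) = (22.5 - 27.5) / 9.7275 = -0.5140.
        Two-sided p = 2*Phi(z) = 0.607249.
Step 6: alpha = 0.1. fail to reject H0.

W+ = 22.5, W- = 32.5, W = min = 22.5, p = 0.607249, fail to reject H0.


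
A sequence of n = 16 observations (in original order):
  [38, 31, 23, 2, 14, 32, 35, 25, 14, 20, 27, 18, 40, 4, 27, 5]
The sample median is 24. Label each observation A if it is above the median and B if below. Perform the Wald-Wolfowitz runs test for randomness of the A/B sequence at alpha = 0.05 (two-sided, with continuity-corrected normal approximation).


Step 1: Compute median = 24; label A = above, B = below.
Labels in order: AABBBAAABBABABAB  (n_A = 8, n_B = 8)
Step 2: Count runs R = 10.
Step 3: Under H0 (random ordering), E[R] = 2*n_A*n_B/(n_A+n_B) + 1 = 2*8*8/16 + 1 = 9.0000.
        Var[R] = 2*n_A*n_B*(2*n_A*n_B - n_A - n_B) / ((n_A+n_B)^2 * (n_A+n_B-1)) = 14336/3840 = 3.7333.
        SD[R] = 1.9322.
Step 4: Continuity-corrected z = (R - 0.5 - E[R]) / SD[R] = (10 - 0.5 - 9.0000) / 1.9322 = 0.2588.
Step 5: Two-sided p-value via normal approximation = 2*(1 - Phi(|z|)) = 0.795809.
Step 6: alpha = 0.05. fail to reject H0.

R = 10, z = 0.2588, p = 0.795809, fail to reject H0.


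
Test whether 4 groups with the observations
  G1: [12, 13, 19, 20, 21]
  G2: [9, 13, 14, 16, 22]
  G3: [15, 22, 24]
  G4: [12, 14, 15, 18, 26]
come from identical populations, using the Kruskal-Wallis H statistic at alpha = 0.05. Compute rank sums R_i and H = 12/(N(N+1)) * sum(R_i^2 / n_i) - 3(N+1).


Step 1: Combine all N = 18 observations and assign midranks.
sorted (value, group, rank): (9,G2,1), (12,G1,2.5), (12,G4,2.5), (13,G1,4.5), (13,G2,4.5), (14,G2,6.5), (14,G4,6.5), (15,G3,8.5), (15,G4,8.5), (16,G2,10), (18,G4,11), (19,G1,12), (20,G1,13), (21,G1,14), (22,G2,15.5), (22,G3,15.5), (24,G3,17), (26,G4,18)
Step 2: Sum ranks within each group.
R_1 = 46 (n_1 = 5)
R_2 = 37.5 (n_2 = 5)
R_3 = 41 (n_3 = 3)
R_4 = 46.5 (n_4 = 5)
Step 3: H = 12/(N(N+1)) * sum(R_i^2/n_i) - 3(N+1)
     = 12/(18*19) * (46^2/5 + 37.5^2/5 + 41^2/3 + 46.5^2/5) - 3*19
     = 0.035088 * 1697.23 - 57
     = 2.552047.
Step 4: Ties present; correction factor C = 1 - 30/(18^3 - 18) = 0.994840. Corrected H = 2.552047 / 0.994840 = 2.565284.
Step 5: Under H0, H ~ chi^2(3); p-value = 0.463608.
Step 6: alpha = 0.05. fail to reject H0.

H = 2.5653, df = 3, p = 0.463608, fail to reject H0.


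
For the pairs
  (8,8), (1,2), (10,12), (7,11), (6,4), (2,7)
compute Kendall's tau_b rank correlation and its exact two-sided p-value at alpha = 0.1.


Step 1: Enumerate the 15 unordered pairs (i,j) with i<j and classify each by sign(x_j-x_i) * sign(y_j-y_i).
  (1,2):dx=-7,dy=-6->C; (1,3):dx=+2,dy=+4->C; (1,4):dx=-1,dy=+3->D; (1,5):dx=-2,dy=-4->C
  (1,6):dx=-6,dy=-1->C; (2,3):dx=+9,dy=+10->C; (2,4):dx=+6,dy=+9->C; (2,5):dx=+5,dy=+2->C
  (2,6):dx=+1,dy=+5->C; (3,4):dx=-3,dy=-1->C; (3,5):dx=-4,dy=-8->C; (3,6):dx=-8,dy=-5->C
  (4,5):dx=-1,dy=-7->C; (4,6):dx=-5,dy=-4->C; (5,6):dx=-4,dy=+3->D
Step 2: C = 13, D = 2, total pairs = 15.
Step 3: tau = (C - D)/(n(n-1)/2) = (13 - 2)/15 = 0.733333.
Step 4: Exact two-sided p-value (enumerate n! = 720 permutations of y under H0): p = 0.055556.
Step 5: alpha = 0.1. reject H0.

tau_b = 0.7333 (C=13, D=2), p = 0.055556, reject H0.


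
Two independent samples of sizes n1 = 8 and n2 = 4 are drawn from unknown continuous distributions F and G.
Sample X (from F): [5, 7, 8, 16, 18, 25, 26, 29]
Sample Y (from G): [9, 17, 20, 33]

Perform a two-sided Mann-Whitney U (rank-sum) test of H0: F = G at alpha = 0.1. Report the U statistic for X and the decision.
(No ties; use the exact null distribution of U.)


Step 1: Combine and sort all 12 observations; assign midranks.
sorted (value, group): (5,X), (7,X), (8,X), (9,Y), (16,X), (17,Y), (18,X), (20,Y), (25,X), (26,X), (29,X), (33,Y)
ranks: 5->1, 7->2, 8->3, 9->4, 16->5, 17->6, 18->7, 20->8, 25->9, 26->10, 29->11, 33->12
Step 2: Rank sum for X: R1 = 1 + 2 + 3 + 5 + 7 + 9 + 10 + 11 = 48.
Step 3: U_X = R1 - n1(n1+1)/2 = 48 - 8*9/2 = 48 - 36 = 12.
       U_Y = n1*n2 - U_X = 32 - 12 = 20.
Step 4: No ties, so the exact null distribution of U (based on enumerating the C(12,8) = 495 equally likely rank assignments) gives the two-sided p-value.
Step 5: p-value = 0.569697; compare to alpha = 0.1. fail to reject H0.

U_X = 12, p = 0.569697, fail to reject H0 at alpha = 0.1.


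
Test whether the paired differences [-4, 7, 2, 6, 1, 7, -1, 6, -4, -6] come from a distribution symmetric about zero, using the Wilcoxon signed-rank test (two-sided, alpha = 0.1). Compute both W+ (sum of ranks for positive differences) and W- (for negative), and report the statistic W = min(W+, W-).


Step 1: Drop any zero differences (none here) and take |d_i|.
|d| = [4, 7, 2, 6, 1, 7, 1, 6, 4, 6]
Step 2: Midrank |d_i| (ties get averaged ranks).
ranks: |4|->4.5, |7|->9.5, |2|->3, |6|->7, |1|->1.5, |7|->9.5, |1|->1.5, |6|->7, |4|->4.5, |6|->7
Step 3: Attach original signs; sum ranks with positive sign and with negative sign.
W+ = 9.5 + 3 + 7 + 1.5 + 9.5 + 7 = 37.5
W- = 4.5 + 1.5 + 4.5 + 7 = 17.5
(Check: W+ + W- = 55 should equal n(n+1)/2 = 55.)
Step 4: Test statistic W = min(W+, W-) = 17.5.
Step 5: Ties in |d|, so use the tie-corrected normal approximation.
        E[W] = n(n+1)/4 = 10*11/4 = 27.5.
        Tie groups: |d|=1 (t=2), |d|=4 (t=2), |d|=6 (t=3), |d|=7 (t=2); sum(t^3 - t) = 42.
        Var[W] = n(n+1)(2n+1)/24 - sum(t^3-t)/48 = 2310/24 - 42/48 = 95.375.
        z = (W - E[W]) / sqrt(Var[W]) = (17.5 - 27.5) / 9.7660 = -1.0240.
        Two-sided p = 2*Phi(z) = 0.305854.
Step 6: alpha = 0.1. fail to reject H0.

W+ = 37.5, W- = 17.5, W = min = 17.5, p = 0.305854, fail to reject H0.


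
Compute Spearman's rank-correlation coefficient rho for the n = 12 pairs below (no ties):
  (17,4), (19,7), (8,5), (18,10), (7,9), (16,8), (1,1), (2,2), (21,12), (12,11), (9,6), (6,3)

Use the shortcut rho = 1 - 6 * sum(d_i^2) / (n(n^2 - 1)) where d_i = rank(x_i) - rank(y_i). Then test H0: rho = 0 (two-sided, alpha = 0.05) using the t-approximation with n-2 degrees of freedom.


Step 1: Rank x and y separately (midranks; no ties here).
rank(x): 17->9, 19->11, 8->5, 18->10, 7->4, 16->8, 1->1, 2->2, 21->12, 12->7, 9->6, 6->3
rank(y): 4->4, 7->7, 5->5, 10->10, 9->9, 8->8, 1->1, 2->2, 12->12, 11->11, 6->6, 3->3
Step 2: d_i = R_x(i) - R_y(i); compute d_i^2.
  (9-4)^2=25, (11-7)^2=16, (5-5)^2=0, (10-10)^2=0, (4-9)^2=25, (8-8)^2=0, (1-1)^2=0, (2-2)^2=0, (12-12)^2=0, (7-11)^2=16, (6-6)^2=0, (3-3)^2=0
sum(d^2) = 82.
Step 3: rho = 1 - 6*82 / (12*(12^2 - 1)) = 1 - 492/1716 = 0.713287.
Step 4: Under H0, t = rho * sqrt((n-2)/(1-rho^2)) = 3.2183 ~ t(10).
Step 5: Two-sided p-value from the t-distribution with 10 df = 0.009202.
Step 6: alpha = 0.05. reject H0.

rho = 0.7133, p = 0.009202, reject H0 at alpha = 0.05.


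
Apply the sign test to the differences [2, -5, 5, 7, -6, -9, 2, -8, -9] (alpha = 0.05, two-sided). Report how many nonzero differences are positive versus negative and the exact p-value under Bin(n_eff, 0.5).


Step 1: Discard zero differences. Original n = 9; n_eff = number of nonzero differences = 9.
Nonzero differences (with sign): +2, -5, +5, +7, -6, -9, +2, -8, -9
Step 2: Count signs: positive = 4, negative = 5.
Step 3: Under H0: P(positive) = 0.5, so the number of positives S ~ Bin(9, 0.5).
Step 4: Two-sided exact p-value = sum of Bin(9,0.5) probabilities at or below the observed probability = 1.000000.
Step 5: alpha = 0.05. fail to reject H0.

n_eff = 9, pos = 4, neg = 5, p = 1.000000, fail to reject H0.


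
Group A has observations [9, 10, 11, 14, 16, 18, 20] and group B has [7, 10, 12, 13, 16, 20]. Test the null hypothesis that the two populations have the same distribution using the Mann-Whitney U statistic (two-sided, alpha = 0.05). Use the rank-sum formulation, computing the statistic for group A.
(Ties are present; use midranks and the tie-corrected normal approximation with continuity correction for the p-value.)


Step 1: Combine and sort all 13 observations; assign midranks.
sorted (value, group): (7,Y), (9,X), (10,X), (10,Y), (11,X), (12,Y), (13,Y), (14,X), (16,X), (16,Y), (18,X), (20,X), (20,Y)
ranks: 7->1, 9->2, 10->3.5, 10->3.5, 11->5, 12->6, 13->7, 14->8, 16->9.5, 16->9.5, 18->11, 20->12.5, 20->12.5
Step 2: Rank sum for X: R1 = 2 + 3.5 + 5 + 8 + 9.5 + 11 + 12.5 = 51.5.
Step 3: U_X = R1 - n1(n1+1)/2 = 51.5 - 7*8/2 = 51.5 - 28 = 23.5.
       U_Y = n1*n2 - U_X = 42 - 23.5 = 18.5.
Step 4: Ties are present, so use the tie-corrected normal approximation (with continuity correction) for the p-value.
Step 5: p-value = 0.774190; compare to alpha = 0.05. fail to reject H0.

U_X = 23.5, p = 0.774190, fail to reject H0 at alpha = 0.05.


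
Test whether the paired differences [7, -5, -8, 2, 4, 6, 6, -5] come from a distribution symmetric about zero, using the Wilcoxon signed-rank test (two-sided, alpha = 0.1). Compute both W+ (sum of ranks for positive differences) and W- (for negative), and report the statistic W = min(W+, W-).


Step 1: Drop any zero differences (none here) and take |d_i|.
|d| = [7, 5, 8, 2, 4, 6, 6, 5]
Step 2: Midrank |d_i| (ties get averaged ranks).
ranks: |7|->7, |5|->3.5, |8|->8, |2|->1, |4|->2, |6|->5.5, |6|->5.5, |5|->3.5
Step 3: Attach original signs; sum ranks with positive sign and with negative sign.
W+ = 7 + 1 + 2 + 5.5 + 5.5 = 21
W- = 3.5 + 8 + 3.5 = 15
(Check: W+ + W- = 36 should equal n(n+1)/2 = 36.)
Step 4: Test statistic W = min(W+, W-) = 15.
Step 5: Ties in |d|, so use the tie-corrected normal approximation.
        E[W] = n(n+1)/4 = 8*9/4 = 18.
        Tie groups: |d|=5 (t=2), |d|=6 (t=2); sum(t^3 - t) = 12.
        Var[W] = n(n+1)(2n+1)/24 - sum(t^3-t)/48 = 1224/24 - 12/48 = 50.75.
        z = (W - E[W]) / sqrt(Var[W]) = (15 - 18) / 7.1239 = -0.4211.
        Two-sided p = 2*Phi(z) = 0.673669.
Step 6: alpha = 0.1. fail to reject H0.

W+ = 21, W- = 15, W = min = 15, p = 0.673669, fail to reject H0.


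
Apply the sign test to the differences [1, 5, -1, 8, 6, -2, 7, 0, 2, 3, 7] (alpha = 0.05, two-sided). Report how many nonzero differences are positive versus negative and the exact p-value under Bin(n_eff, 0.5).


Step 1: Discard zero differences. Original n = 11; n_eff = number of nonzero differences = 10.
Nonzero differences (with sign): +1, +5, -1, +8, +6, -2, +7, +2, +3, +7
Step 2: Count signs: positive = 8, negative = 2.
Step 3: Under H0: P(positive) = 0.5, so the number of positives S ~ Bin(10, 0.5).
Step 4: Two-sided exact p-value = sum of Bin(10,0.5) probabilities at or below the observed probability = 0.109375.
Step 5: alpha = 0.05. fail to reject H0.

n_eff = 10, pos = 8, neg = 2, p = 0.109375, fail to reject H0.


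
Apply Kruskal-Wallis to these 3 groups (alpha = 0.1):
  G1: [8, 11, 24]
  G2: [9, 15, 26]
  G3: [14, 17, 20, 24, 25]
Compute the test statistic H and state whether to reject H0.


Step 1: Combine all N = 11 observations and assign midranks.
sorted (value, group, rank): (8,G1,1), (9,G2,2), (11,G1,3), (14,G3,4), (15,G2,5), (17,G3,6), (20,G3,7), (24,G1,8.5), (24,G3,8.5), (25,G3,10), (26,G2,11)
Step 2: Sum ranks within each group.
R_1 = 12.5 (n_1 = 3)
R_2 = 18 (n_2 = 3)
R_3 = 35.5 (n_3 = 5)
Step 3: H = 12/(N(N+1)) * sum(R_i^2/n_i) - 3(N+1)
     = 12/(11*12) * (12.5^2/3 + 18^2/3 + 35.5^2/5) - 3*12
     = 0.090909 * 412.133 - 36
     = 1.466667.
Step 4: Ties present; correction factor C = 1 - 6/(11^3 - 11) = 0.995455. Corrected H = 1.466667 / 0.995455 = 1.473364.
Step 5: Under H0, H ~ chi^2(2); p-value = 0.478700.
Step 6: alpha = 0.1. fail to reject H0.

H = 1.4734, df = 2, p = 0.478700, fail to reject H0.


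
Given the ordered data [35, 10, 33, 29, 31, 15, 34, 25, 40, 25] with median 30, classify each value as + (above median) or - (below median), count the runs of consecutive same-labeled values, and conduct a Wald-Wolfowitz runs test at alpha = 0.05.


Step 1: Compute median = 30; label A = above, B = below.
Labels in order: ABABABABAB  (n_A = 5, n_B = 5)
Step 2: Count runs R = 10.
Step 3: Under H0 (random ordering), E[R] = 2*n_A*n_B/(n_A+n_B) + 1 = 2*5*5/10 + 1 = 6.0000.
        Var[R] = 2*n_A*n_B*(2*n_A*n_B - n_A - n_B) / ((n_A+n_B)^2 * (n_A+n_B-1)) = 2000/900 = 2.2222.
        SD[R] = 1.4907.
Step 4: Continuity-corrected z = (R - 0.5 - E[R]) / SD[R] = (10 - 0.5 - 6.0000) / 1.4907 = 2.3479.
Step 5: Two-sided p-value via normal approximation = 2*(1 - Phi(|z|)) = 0.018881.
Step 6: alpha = 0.05. reject H0.

R = 10, z = 2.3479, p = 0.018881, reject H0.


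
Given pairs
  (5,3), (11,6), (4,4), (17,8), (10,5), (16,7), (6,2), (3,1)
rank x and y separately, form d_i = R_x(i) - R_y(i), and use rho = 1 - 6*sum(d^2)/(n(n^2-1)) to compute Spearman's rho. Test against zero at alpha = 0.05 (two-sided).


Step 1: Rank x and y separately (midranks; no ties here).
rank(x): 5->3, 11->6, 4->2, 17->8, 10->5, 16->7, 6->4, 3->1
rank(y): 3->3, 6->6, 4->4, 8->8, 5->5, 7->7, 2->2, 1->1
Step 2: d_i = R_x(i) - R_y(i); compute d_i^2.
  (3-3)^2=0, (6-6)^2=0, (2-4)^2=4, (8-8)^2=0, (5-5)^2=0, (7-7)^2=0, (4-2)^2=4, (1-1)^2=0
sum(d^2) = 8.
Step 3: rho = 1 - 6*8 / (8*(8^2 - 1)) = 1 - 48/504 = 0.904762.
Step 4: Under H0, t = rho * sqrt((n-2)/(1-rho^2)) = 5.2034 ~ t(6).
Step 5: Two-sided p-value from the t-distribution with 6 df = 0.002008.
Step 6: alpha = 0.05. reject H0.

rho = 0.9048, p = 0.002008, reject H0 at alpha = 0.05.


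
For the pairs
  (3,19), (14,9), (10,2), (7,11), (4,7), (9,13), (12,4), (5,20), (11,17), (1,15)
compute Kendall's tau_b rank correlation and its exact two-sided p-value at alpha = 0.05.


Step 1: Enumerate the 45 unordered pairs (i,j) with i<j and classify each by sign(x_j-x_i) * sign(y_j-y_i).
  (1,2):dx=+11,dy=-10->D; (1,3):dx=+7,dy=-17->D; (1,4):dx=+4,dy=-8->D; (1,5):dx=+1,dy=-12->D
  (1,6):dx=+6,dy=-6->D; (1,7):dx=+9,dy=-15->D; (1,8):dx=+2,dy=+1->C; (1,9):dx=+8,dy=-2->D
  (1,10):dx=-2,dy=-4->C; (2,3):dx=-4,dy=-7->C; (2,4):dx=-7,dy=+2->D; (2,5):dx=-10,dy=-2->C
  (2,6):dx=-5,dy=+4->D; (2,7):dx=-2,dy=-5->C; (2,8):dx=-9,dy=+11->D; (2,9):dx=-3,dy=+8->D
  (2,10):dx=-13,dy=+6->D; (3,4):dx=-3,dy=+9->D; (3,5):dx=-6,dy=+5->D; (3,6):dx=-1,dy=+11->D
  (3,7):dx=+2,dy=+2->C; (3,8):dx=-5,dy=+18->D; (3,9):dx=+1,dy=+15->C; (3,10):dx=-9,dy=+13->D
  (4,5):dx=-3,dy=-4->C; (4,6):dx=+2,dy=+2->C; (4,7):dx=+5,dy=-7->D; (4,8):dx=-2,dy=+9->D
  (4,9):dx=+4,dy=+6->C; (4,10):dx=-6,dy=+4->D; (5,6):dx=+5,dy=+6->C; (5,7):dx=+8,dy=-3->D
  (5,8):dx=+1,dy=+13->C; (5,9):dx=+7,dy=+10->C; (5,10):dx=-3,dy=+8->D; (6,7):dx=+3,dy=-9->D
  (6,8):dx=-4,dy=+7->D; (6,9):dx=+2,dy=+4->C; (6,10):dx=-8,dy=+2->D; (7,8):dx=-7,dy=+16->D
  (7,9):dx=-1,dy=+13->D; (7,10):dx=-11,dy=+11->D; (8,9):dx=+6,dy=-3->D; (8,10):dx=-4,dy=-5->C
  (9,10):dx=-10,dy=-2->C
Step 2: C = 16, D = 29, total pairs = 45.
Step 3: tau = (C - D)/(n(n-1)/2) = (16 - 29)/45 = -0.288889.
Step 4: Exact two-sided p-value (enumerate n! = 3628800 permutations of y under H0): p = 0.291248.
Step 5: alpha = 0.05. fail to reject H0.

tau_b = -0.2889 (C=16, D=29), p = 0.291248, fail to reject H0.


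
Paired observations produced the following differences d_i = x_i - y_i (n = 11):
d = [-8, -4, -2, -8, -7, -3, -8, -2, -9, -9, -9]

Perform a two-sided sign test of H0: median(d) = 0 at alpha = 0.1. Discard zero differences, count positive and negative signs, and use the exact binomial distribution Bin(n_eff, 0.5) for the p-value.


Step 1: Discard zero differences. Original n = 11; n_eff = number of nonzero differences = 11.
Nonzero differences (with sign): -8, -4, -2, -8, -7, -3, -8, -2, -9, -9, -9
Step 2: Count signs: positive = 0, negative = 11.
Step 3: Under H0: P(positive) = 0.5, so the number of positives S ~ Bin(11, 0.5).
Step 4: Two-sided exact p-value = sum of Bin(11,0.5) probabilities at or below the observed probability = 0.000977.
Step 5: alpha = 0.1. reject H0.

n_eff = 11, pos = 0, neg = 11, p = 0.000977, reject H0.


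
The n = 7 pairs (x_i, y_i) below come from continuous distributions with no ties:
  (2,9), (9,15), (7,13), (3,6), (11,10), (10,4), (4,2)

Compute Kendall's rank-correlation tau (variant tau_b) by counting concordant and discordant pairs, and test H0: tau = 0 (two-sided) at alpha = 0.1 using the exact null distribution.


Step 1: Enumerate the 21 unordered pairs (i,j) with i<j and classify each by sign(x_j-x_i) * sign(y_j-y_i).
  (1,2):dx=+7,dy=+6->C; (1,3):dx=+5,dy=+4->C; (1,4):dx=+1,dy=-3->D; (1,5):dx=+9,dy=+1->C
  (1,6):dx=+8,dy=-5->D; (1,7):dx=+2,dy=-7->D; (2,3):dx=-2,dy=-2->C; (2,4):dx=-6,dy=-9->C
  (2,5):dx=+2,dy=-5->D; (2,6):dx=+1,dy=-11->D; (2,7):dx=-5,dy=-13->C; (3,4):dx=-4,dy=-7->C
  (3,5):dx=+4,dy=-3->D; (3,6):dx=+3,dy=-9->D; (3,7):dx=-3,dy=-11->C; (4,5):dx=+8,dy=+4->C
  (4,6):dx=+7,dy=-2->D; (4,7):dx=+1,dy=-4->D; (5,6):dx=-1,dy=-6->C; (5,7):dx=-7,dy=-8->C
  (6,7):dx=-6,dy=-2->C
Step 2: C = 12, D = 9, total pairs = 21.
Step 3: tau = (C - D)/(n(n-1)/2) = (12 - 9)/21 = 0.142857.
Step 4: Exact two-sided p-value (enumerate n! = 5040 permutations of y under H0): p = 0.772619.
Step 5: alpha = 0.1. fail to reject H0.

tau_b = 0.1429 (C=12, D=9), p = 0.772619, fail to reject H0.


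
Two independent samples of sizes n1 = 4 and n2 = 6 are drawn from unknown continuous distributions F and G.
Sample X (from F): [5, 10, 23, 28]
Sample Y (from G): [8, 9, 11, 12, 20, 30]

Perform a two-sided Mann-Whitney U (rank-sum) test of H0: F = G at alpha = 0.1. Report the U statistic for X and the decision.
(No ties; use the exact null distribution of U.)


Step 1: Combine and sort all 10 observations; assign midranks.
sorted (value, group): (5,X), (8,Y), (9,Y), (10,X), (11,Y), (12,Y), (20,Y), (23,X), (28,X), (30,Y)
ranks: 5->1, 8->2, 9->3, 10->4, 11->5, 12->6, 20->7, 23->8, 28->9, 30->10
Step 2: Rank sum for X: R1 = 1 + 4 + 8 + 9 = 22.
Step 3: U_X = R1 - n1(n1+1)/2 = 22 - 4*5/2 = 22 - 10 = 12.
       U_Y = n1*n2 - U_X = 24 - 12 = 12.
Step 4: No ties, so the exact null distribution of U (based on enumerating the C(10,4) = 210 equally likely rank assignments) gives the two-sided p-value.
Step 5: p-value = 1.000000; compare to alpha = 0.1. fail to reject H0.

U_X = 12, p = 1.000000, fail to reject H0 at alpha = 0.1.


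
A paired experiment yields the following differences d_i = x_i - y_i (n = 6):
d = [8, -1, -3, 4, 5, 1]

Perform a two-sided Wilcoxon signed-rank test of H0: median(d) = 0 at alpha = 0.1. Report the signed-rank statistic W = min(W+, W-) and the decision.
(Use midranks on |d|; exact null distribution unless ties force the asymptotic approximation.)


Step 1: Drop any zero differences (none here) and take |d_i|.
|d| = [8, 1, 3, 4, 5, 1]
Step 2: Midrank |d_i| (ties get averaged ranks).
ranks: |8|->6, |1|->1.5, |3|->3, |4|->4, |5|->5, |1|->1.5
Step 3: Attach original signs; sum ranks with positive sign and with negative sign.
W+ = 6 + 4 + 5 + 1.5 = 16.5
W- = 1.5 + 3 = 4.5
(Check: W+ + W- = 21 should equal n(n+1)/2 = 21.)
Step 4: Test statistic W = min(W+, W-) = 4.5.
Step 5: Ties in |d|, so use the tie-corrected normal approximation.
        E[W] = n(n+1)/4 = 6*7/4 = 10.5.
        Tie groups: |d|=1 (t=2); sum(t^3 - t) = 6.
        Var[W] = n(n+1)(2n+1)/24 - sum(t^3-t)/48 = 546/24 - 6/48 = 22.625.
        z = (W - E[W]) / sqrt(Var[W]) = (4.5 - 10.5) / 4.7566 = -1.2614.
        Two-sided p = 2*Phi(z) = 0.207160.
Step 6: alpha = 0.1. fail to reject H0.

W+ = 16.5, W- = 4.5, W = min = 4.5, p = 0.207160, fail to reject H0.


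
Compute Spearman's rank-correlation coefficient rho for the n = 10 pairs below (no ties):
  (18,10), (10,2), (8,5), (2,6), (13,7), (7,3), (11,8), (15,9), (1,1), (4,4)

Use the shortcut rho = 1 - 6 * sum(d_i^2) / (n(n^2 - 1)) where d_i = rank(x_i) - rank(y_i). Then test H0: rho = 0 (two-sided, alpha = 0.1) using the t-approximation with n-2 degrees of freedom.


Step 1: Rank x and y separately (midranks; no ties here).
rank(x): 18->10, 10->6, 8->5, 2->2, 13->8, 7->4, 11->7, 15->9, 1->1, 4->3
rank(y): 10->10, 2->2, 5->5, 6->6, 7->7, 3->3, 8->8, 9->9, 1->1, 4->4
Step 2: d_i = R_x(i) - R_y(i); compute d_i^2.
  (10-10)^2=0, (6-2)^2=16, (5-5)^2=0, (2-6)^2=16, (8-7)^2=1, (4-3)^2=1, (7-8)^2=1, (9-9)^2=0, (1-1)^2=0, (3-4)^2=1
sum(d^2) = 36.
Step 3: rho = 1 - 6*36 / (10*(10^2 - 1)) = 1 - 216/990 = 0.781818.
Step 4: Under H0, t = rho * sqrt((n-2)/(1-rho^2)) = 3.5466 ~ t(8).
Step 5: Two-sided p-value from the t-distribution with 8 df = 0.007547.
Step 6: alpha = 0.1. reject H0.

rho = 0.7818, p = 0.007547, reject H0 at alpha = 0.1.
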